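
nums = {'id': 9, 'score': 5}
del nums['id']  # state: {'score': 5}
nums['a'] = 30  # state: {'score': 5, 'a': 30}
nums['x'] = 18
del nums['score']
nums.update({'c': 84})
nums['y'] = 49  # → {'a': 30, 'x': 18, 'c': 84, 'y': 49}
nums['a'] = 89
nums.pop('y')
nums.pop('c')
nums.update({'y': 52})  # {'a': 89, 'x': 18, 'y': 52}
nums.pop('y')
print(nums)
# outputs {'a': 89, 'x': 18}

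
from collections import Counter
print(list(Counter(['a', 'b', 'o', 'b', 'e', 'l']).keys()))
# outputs ['a', 'b', 'o', 'e', 'l']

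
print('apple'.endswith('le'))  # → True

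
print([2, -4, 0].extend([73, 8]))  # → None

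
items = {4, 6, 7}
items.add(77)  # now {4, 6, 7, 77}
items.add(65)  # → {4, 6, 7, 65, 77}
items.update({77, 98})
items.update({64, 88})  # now {4, 6, 7, 64, 65, 77, 88, 98}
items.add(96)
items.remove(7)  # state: {4, 6, 64, 65, 77, 88, 96, 98}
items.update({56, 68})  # {4, 6, 56, 64, 65, 68, 77, 88, 96, 98}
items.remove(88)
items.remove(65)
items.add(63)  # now {4, 6, 56, 63, 64, 68, 77, 96, 98}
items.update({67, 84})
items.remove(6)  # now {4, 56, 63, 64, 67, 68, 77, 84, 96, 98}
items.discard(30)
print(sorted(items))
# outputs [4, 56, 63, 64, 67, 68, 77, 84, 96, 98]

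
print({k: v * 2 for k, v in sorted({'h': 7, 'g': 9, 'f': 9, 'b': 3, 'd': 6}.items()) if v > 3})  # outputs {'d': 12, 'f': 18, 'g': 18, 'h': 14}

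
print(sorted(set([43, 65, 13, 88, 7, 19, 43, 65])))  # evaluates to [7, 13, 19, 43, 65, 88]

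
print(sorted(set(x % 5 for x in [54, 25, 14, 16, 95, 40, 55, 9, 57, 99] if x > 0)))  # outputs [0, 1, 2, 4]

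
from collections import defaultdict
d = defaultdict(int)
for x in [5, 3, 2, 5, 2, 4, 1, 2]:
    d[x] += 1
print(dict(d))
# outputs {5: 2, 3: 1, 2: 3, 4: 1, 1: 1}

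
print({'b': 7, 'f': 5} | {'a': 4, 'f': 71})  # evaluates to {'b': 7, 'f': 71, 'a': 4}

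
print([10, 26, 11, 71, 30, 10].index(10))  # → 0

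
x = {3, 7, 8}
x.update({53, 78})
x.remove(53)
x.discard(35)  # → {3, 7, 8, 78}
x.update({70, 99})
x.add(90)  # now {3, 7, 8, 70, 78, 90, 99}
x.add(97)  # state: {3, 7, 8, 70, 78, 90, 97, 99}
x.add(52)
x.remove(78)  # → {3, 7, 8, 52, 70, 90, 97, 99}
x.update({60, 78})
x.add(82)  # {3, 7, 8, 52, 60, 70, 78, 82, 90, 97, 99}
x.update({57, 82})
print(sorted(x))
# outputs [3, 7, 8, 52, 57, 60, 70, 78, 82, 90, 97, 99]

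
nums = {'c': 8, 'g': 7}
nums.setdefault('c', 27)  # 8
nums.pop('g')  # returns 7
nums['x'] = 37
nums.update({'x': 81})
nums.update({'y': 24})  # {'c': 8, 'x': 81, 'y': 24}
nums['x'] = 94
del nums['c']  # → {'x': 94, 'y': 24}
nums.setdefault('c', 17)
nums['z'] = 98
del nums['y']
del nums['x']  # {'c': 17, 'z': 98}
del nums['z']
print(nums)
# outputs {'c': 17}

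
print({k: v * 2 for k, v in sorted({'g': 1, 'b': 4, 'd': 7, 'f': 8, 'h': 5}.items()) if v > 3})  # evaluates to {'b': 8, 'd': 14, 'f': 16, 'h': 10}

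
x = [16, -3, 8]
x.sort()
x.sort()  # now [-3, 8, 16]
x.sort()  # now [-3, 8, 16]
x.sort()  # [-3, 8, 16]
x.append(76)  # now [-3, 8, 16, 76]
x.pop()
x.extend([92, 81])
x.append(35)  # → [-3, 8, 16, 92, 81, 35]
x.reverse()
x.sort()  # [-3, 8, 16, 35, 81, 92]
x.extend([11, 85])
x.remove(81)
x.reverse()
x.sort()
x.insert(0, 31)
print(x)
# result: [31, -3, 8, 11, 16, 35, 85, 92]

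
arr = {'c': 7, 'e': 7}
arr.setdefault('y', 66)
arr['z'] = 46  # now {'c': 7, 'e': 7, 'y': 66, 'z': 46}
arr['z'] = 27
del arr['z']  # {'c': 7, 'e': 7, 'y': 66}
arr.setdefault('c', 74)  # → 7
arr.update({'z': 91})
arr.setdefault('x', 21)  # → 21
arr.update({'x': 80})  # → {'c': 7, 'e': 7, 'y': 66, 'z': 91, 'x': 80}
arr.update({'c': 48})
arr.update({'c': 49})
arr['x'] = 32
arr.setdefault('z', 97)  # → 91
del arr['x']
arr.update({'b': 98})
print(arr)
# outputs {'c': 49, 'e': 7, 'y': 66, 'z': 91, 'b': 98}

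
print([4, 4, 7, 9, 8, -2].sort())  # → None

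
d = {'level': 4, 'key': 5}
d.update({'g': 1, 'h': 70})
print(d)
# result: {'level': 4, 'key': 5, 'g': 1, 'h': 70}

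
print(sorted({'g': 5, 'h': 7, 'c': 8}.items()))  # [('c', 8), ('g', 5), ('h', 7)]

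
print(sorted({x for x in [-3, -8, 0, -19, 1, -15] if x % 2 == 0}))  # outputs [-8, 0]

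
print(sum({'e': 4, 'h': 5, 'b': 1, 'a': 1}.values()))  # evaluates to 11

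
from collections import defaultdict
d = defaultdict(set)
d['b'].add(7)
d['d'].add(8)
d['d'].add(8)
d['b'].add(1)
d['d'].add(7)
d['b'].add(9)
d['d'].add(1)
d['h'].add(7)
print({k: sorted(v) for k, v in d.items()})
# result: {'b': [1, 7, 9], 'd': [1, 7, 8], 'h': [7]}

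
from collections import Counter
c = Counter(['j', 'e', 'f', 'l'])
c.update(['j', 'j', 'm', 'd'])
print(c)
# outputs Counter({'j': 3, 'e': 1, 'f': 1, 'l': 1, 'm': 1, 'd': 1})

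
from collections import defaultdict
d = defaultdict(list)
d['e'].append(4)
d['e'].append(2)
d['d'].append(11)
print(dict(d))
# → {'e': [4, 2], 'd': [11]}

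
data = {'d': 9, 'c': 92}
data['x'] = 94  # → {'d': 9, 'c': 92, 'x': 94}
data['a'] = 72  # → {'d': 9, 'c': 92, 'x': 94, 'a': 72}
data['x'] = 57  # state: {'d': 9, 'c': 92, 'x': 57, 'a': 72}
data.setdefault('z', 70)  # 70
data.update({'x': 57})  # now {'d': 9, 'c': 92, 'x': 57, 'a': 72, 'z': 70}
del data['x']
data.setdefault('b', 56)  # 56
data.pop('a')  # 72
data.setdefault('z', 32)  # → 70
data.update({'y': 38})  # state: {'d': 9, 'c': 92, 'z': 70, 'b': 56, 'y': 38}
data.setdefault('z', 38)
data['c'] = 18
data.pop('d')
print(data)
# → {'c': 18, 'z': 70, 'b': 56, 'y': 38}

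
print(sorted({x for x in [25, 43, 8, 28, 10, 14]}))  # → [8, 10, 14, 25, 28, 43]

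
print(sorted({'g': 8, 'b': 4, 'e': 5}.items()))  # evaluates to [('b', 4), ('e', 5), ('g', 8)]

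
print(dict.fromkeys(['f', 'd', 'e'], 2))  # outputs {'f': 2, 'd': 2, 'e': 2}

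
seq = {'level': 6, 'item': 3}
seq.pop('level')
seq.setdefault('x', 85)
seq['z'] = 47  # {'item': 3, 'x': 85, 'z': 47}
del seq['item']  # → {'x': 85, 'z': 47}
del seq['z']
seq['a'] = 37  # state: {'x': 85, 'a': 37}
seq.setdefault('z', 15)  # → 15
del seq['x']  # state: {'a': 37, 'z': 15}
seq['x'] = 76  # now {'a': 37, 'z': 15, 'x': 76}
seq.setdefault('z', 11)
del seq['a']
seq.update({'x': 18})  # {'z': 15, 'x': 18}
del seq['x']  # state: {'z': 15}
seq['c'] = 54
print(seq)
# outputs {'z': 15, 'c': 54}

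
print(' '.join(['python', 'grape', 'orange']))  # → python grape orange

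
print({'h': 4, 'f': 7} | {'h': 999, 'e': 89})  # {'h': 999, 'f': 7, 'e': 89}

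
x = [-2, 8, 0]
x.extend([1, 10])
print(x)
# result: [-2, 8, 0, 1, 10]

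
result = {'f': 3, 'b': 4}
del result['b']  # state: {'f': 3}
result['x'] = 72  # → {'f': 3, 'x': 72}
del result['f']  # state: {'x': 72}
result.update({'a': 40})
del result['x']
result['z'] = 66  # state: {'a': 40, 'z': 66}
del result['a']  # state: {'z': 66}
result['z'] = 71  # {'z': 71}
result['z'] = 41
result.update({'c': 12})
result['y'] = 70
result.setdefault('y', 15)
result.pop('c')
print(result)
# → {'z': 41, 'y': 70}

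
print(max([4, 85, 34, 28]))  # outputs 85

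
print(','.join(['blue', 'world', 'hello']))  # blue,world,hello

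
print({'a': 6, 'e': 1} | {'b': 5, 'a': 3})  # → {'a': 3, 'e': 1, 'b': 5}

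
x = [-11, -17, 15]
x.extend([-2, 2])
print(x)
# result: [-11, -17, 15, -2, 2]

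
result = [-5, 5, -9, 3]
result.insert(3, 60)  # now [-5, 5, -9, 60, 3]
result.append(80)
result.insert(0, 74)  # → [74, -5, 5, -9, 60, 3, 80]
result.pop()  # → 80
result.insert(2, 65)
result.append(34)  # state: [74, -5, 65, 5, -9, 60, 3, 34]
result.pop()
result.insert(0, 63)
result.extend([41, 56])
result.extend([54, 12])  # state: [63, 74, -5, 65, 5, -9, 60, 3, 41, 56, 54, 12]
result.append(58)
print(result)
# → [63, 74, -5, 65, 5, -9, 60, 3, 41, 56, 54, 12, 58]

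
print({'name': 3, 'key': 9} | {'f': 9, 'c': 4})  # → {'name': 3, 'key': 9, 'f': 9, 'c': 4}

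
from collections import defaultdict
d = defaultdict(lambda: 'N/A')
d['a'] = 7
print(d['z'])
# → N/A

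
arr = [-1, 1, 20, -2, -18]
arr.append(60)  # [-1, 1, 20, -2, -18, 60]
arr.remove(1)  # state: [-1, 20, -2, -18, 60]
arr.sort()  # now [-18, -2, -1, 20, 60]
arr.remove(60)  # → [-18, -2, -1, 20]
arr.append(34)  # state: [-18, -2, -1, 20, 34]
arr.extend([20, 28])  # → [-18, -2, -1, 20, 34, 20, 28]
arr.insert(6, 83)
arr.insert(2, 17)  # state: [-18, -2, 17, -1, 20, 34, 20, 83, 28]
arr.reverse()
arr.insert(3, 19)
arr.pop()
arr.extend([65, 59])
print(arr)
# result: [28, 83, 20, 19, 34, 20, -1, 17, -2, 65, 59]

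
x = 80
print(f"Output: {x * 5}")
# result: Output: 400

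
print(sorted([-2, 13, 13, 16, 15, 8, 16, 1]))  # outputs [-2, 1, 8, 13, 13, 15, 16, 16]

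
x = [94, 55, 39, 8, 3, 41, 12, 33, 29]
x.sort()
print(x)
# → [3, 8, 12, 29, 33, 39, 41, 55, 94]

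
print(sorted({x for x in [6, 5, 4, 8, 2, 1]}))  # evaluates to [1, 2, 4, 5, 6, 8]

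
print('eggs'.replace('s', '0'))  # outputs egg0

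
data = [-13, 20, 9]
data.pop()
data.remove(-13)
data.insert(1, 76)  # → [20, 76]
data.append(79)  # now [20, 76, 79]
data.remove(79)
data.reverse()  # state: [76, 20]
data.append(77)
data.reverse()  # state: [77, 20, 76]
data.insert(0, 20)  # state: [20, 77, 20, 76]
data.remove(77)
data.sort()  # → [20, 20, 76]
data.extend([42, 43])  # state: [20, 20, 76, 42, 43]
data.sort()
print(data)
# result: [20, 20, 42, 43, 76]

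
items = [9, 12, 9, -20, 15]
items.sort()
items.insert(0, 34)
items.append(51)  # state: [34, -20, 9, 9, 12, 15, 51]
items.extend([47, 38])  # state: [34, -20, 9, 9, 12, 15, 51, 47, 38]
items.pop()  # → 38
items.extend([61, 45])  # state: [34, -20, 9, 9, 12, 15, 51, 47, 61, 45]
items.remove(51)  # [34, -20, 9, 9, 12, 15, 47, 61, 45]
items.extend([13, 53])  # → [34, -20, 9, 9, 12, 15, 47, 61, 45, 13, 53]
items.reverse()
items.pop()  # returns 34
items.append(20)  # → [53, 13, 45, 61, 47, 15, 12, 9, 9, -20, 20]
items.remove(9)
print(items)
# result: [53, 13, 45, 61, 47, 15, 12, 9, -20, 20]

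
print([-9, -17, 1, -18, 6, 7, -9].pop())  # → -9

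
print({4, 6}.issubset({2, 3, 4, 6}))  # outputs True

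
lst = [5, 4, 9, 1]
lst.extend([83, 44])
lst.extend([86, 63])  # [5, 4, 9, 1, 83, 44, 86, 63]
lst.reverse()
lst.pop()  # 5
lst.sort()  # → [1, 4, 9, 44, 63, 83, 86]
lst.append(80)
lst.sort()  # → [1, 4, 9, 44, 63, 80, 83, 86]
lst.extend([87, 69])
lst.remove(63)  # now [1, 4, 9, 44, 80, 83, 86, 87, 69]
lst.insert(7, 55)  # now [1, 4, 9, 44, 80, 83, 86, 55, 87, 69]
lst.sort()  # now [1, 4, 9, 44, 55, 69, 80, 83, 86, 87]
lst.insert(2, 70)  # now [1, 4, 70, 9, 44, 55, 69, 80, 83, 86, 87]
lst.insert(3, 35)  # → [1, 4, 70, 35, 9, 44, 55, 69, 80, 83, 86, 87]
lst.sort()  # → [1, 4, 9, 35, 44, 55, 69, 70, 80, 83, 86, 87]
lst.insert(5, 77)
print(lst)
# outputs [1, 4, 9, 35, 44, 77, 55, 69, 70, 80, 83, 86, 87]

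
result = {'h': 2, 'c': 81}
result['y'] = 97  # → {'h': 2, 'c': 81, 'y': 97}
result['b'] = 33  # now {'h': 2, 'c': 81, 'y': 97, 'b': 33}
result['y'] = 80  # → {'h': 2, 'c': 81, 'y': 80, 'b': 33}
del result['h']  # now {'c': 81, 'y': 80, 'b': 33}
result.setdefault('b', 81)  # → 33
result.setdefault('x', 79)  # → 79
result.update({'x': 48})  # {'c': 81, 'y': 80, 'b': 33, 'x': 48}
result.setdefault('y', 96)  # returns 80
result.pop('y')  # 80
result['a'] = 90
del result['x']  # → {'c': 81, 'b': 33, 'a': 90}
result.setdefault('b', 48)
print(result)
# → {'c': 81, 'b': 33, 'a': 90}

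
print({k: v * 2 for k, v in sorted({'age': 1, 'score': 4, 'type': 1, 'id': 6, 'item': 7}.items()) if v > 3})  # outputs {'id': 12, 'item': 14, 'score': 8}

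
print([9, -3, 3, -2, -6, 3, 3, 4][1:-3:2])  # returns [-3, -2]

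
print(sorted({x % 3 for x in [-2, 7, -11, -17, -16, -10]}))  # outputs [1, 2]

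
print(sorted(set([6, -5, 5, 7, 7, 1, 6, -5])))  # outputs [-5, 1, 5, 6, 7]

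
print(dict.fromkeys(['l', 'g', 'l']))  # {'l': None, 'g': None}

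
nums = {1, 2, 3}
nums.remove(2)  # {1, 3}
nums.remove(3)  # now {1}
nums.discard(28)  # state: {1}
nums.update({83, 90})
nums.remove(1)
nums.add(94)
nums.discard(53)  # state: {83, 90, 94}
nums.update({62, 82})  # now {62, 82, 83, 90, 94}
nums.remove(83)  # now {62, 82, 90, 94}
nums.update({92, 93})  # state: {62, 82, 90, 92, 93, 94}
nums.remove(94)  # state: {62, 82, 90, 92, 93}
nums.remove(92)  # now {62, 82, 90, 93}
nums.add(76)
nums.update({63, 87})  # {62, 63, 76, 82, 87, 90, 93}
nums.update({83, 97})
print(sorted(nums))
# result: [62, 63, 76, 82, 83, 87, 90, 93, 97]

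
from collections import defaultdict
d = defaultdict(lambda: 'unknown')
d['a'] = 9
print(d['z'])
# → unknown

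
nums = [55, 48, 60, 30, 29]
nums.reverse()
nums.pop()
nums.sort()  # [29, 30, 48, 60]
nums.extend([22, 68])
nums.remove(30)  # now [29, 48, 60, 22, 68]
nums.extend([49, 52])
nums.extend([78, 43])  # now [29, 48, 60, 22, 68, 49, 52, 78, 43]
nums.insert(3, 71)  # [29, 48, 60, 71, 22, 68, 49, 52, 78, 43]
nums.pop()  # 43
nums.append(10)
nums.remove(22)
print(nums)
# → [29, 48, 60, 71, 68, 49, 52, 78, 10]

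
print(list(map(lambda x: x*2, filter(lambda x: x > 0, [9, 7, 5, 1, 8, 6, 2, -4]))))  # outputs [18, 14, 10, 2, 16, 12, 4]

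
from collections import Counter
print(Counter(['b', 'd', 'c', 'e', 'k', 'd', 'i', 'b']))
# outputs Counter({'b': 2, 'd': 2, 'c': 1, 'e': 1, 'k': 1, 'i': 1})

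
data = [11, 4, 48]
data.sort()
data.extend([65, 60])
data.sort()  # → [4, 11, 48, 60, 65]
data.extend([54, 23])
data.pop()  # 23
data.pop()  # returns 54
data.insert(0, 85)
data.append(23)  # [85, 4, 11, 48, 60, 65, 23]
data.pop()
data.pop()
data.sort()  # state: [4, 11, 48, 60, 85]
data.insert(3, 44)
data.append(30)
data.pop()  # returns 30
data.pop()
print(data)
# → [4, 11, 48, 44, 60]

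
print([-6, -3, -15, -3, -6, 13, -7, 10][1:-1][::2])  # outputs [-3, -3, 13]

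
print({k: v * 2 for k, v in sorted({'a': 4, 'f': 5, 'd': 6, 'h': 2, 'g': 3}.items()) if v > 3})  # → {'a': 8, 'd': 12, 'f': 10}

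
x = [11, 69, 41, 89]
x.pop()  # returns 89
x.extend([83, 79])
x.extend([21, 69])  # [11, 69, 41, 83, 79, 21, 69]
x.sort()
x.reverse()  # [83, 79, 69, 69, 41, 21, 11]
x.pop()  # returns 11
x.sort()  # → [21, 41, 69, 69, 79, 83]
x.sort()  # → [21, 41, 69, 69, 79, 83]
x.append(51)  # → [21, 41, 69, 69, 79, 83, 51]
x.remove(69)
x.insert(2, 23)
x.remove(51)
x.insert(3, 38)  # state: [21, 41, 23, 38, 69, 79, 83]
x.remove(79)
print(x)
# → [21, 41, 23, 38, 69, 83]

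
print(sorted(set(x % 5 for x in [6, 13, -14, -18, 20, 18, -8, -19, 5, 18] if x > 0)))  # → [0, 1, 3]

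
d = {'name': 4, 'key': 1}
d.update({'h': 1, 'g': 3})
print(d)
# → {'name': 4, 'key': 1, 'h': 1, 'g': 3}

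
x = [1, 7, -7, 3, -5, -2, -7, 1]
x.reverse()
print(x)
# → [1, -7, -2, -5, 3, -7, 7, 1]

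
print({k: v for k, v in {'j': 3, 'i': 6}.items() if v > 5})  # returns {'i': 6}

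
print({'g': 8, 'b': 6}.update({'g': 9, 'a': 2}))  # None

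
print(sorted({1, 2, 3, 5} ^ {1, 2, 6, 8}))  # [3, 5, 6, 8]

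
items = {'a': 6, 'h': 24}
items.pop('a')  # 6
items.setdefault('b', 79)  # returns 79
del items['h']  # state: {'b': 79}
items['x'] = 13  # {'b': 79, 'x': 13}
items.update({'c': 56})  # {'b': 79, 'x': 13, 'c': 56}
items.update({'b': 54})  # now {'b': 54, 'x': 13, 'c': 56}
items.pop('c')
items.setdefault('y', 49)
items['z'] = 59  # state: {'b': 54, 'x': 13, 'y': 49, 'z': 59}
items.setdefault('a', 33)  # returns 33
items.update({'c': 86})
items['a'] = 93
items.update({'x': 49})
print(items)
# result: {'b': 54, 'x': 49, 'y': 49, 'z': 59, 'a': 93, 'c': 86}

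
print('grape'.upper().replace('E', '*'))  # GRAP*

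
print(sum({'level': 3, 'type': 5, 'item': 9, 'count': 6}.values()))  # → 23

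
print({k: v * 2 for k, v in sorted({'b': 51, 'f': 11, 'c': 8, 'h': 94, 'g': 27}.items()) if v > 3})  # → {'b': 102, 'c': 16, 'f': 22, 'g': 54, 'h': 188}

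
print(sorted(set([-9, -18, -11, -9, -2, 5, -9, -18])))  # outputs [-18, -11, -9, -2, 5]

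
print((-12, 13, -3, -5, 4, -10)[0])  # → -12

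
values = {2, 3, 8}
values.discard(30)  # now {2, 3, 8}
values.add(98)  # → {2, 3, 8, 98}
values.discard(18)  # {2, 3, 8, 98}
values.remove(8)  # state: {2, 3, 98}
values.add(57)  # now {2, 3, 57, 98}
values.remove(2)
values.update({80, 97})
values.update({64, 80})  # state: {3, 57, 64, 80, 97, 98}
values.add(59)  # {3, 57, 59, 64, 80, 97, 98}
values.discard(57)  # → {3, 59, 64, 80, 97, 98}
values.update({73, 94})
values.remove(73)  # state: {3, 59, 64, 80, 94, 97, 98}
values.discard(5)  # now {3, 59, 64, 80, 94, 97, 98}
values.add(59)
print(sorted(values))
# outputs [3, 59, 64, 80, 94, 97, 98]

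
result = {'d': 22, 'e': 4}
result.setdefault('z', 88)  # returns 88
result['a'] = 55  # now {'d': 22, 'e': 4, 'z': 88, 'a': 55}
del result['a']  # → {'d': 22, 'e': 4, 'z': 88}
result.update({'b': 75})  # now {'d': 22, 'e': 4, 'z': 88, 'b': 75}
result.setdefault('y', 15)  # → 15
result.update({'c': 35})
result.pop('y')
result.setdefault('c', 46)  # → 35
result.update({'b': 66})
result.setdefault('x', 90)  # 90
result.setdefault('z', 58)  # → 88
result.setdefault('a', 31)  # 31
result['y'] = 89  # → {'d': 22, 'e': 4, 'z': 88, 'b': 66, 'c': 35, 'x': 90, 'a': 31, 'y': 89}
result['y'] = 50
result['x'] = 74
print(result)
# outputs {'d': 22, 'e': 4, 'z': 88, 'b': 66, 'c': 35, 'x': 74, 'a': 31, 'y': 50}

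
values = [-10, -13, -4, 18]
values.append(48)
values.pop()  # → 48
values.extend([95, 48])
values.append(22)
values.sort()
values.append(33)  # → [-13, -10, -4, 18, 22, 48, 95, 33]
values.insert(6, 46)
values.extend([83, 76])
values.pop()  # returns 76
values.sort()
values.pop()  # 95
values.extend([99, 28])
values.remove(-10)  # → [-13, -4, 18, 22, 33, 46, 48, 83, 99, 28]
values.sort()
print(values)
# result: [-13, -4, 18, 22, 28, 33, 46, 48, 83, 99]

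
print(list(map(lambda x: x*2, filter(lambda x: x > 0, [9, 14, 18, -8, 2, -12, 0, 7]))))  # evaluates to [18, 28, 36, 4, 14]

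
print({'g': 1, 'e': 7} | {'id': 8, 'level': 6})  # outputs {'g': 1, 'e': 7, 'id': 8, 'level': 6}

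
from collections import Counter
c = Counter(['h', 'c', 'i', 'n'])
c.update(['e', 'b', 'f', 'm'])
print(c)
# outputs Counter({'h': 1, 'c': 1, 'i': 1, 'n': 1, 'e': 1, 'b': 1, 'f': 1, 'm': 1})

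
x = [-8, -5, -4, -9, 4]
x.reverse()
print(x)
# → [4, -9, -4, -5, -8]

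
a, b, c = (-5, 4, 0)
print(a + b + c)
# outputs -1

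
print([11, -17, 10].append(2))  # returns None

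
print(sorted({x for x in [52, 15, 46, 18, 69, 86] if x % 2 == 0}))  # [18, 46, 52, 86]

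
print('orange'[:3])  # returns ora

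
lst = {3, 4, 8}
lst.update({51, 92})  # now {3, 4, 8, 51, 92}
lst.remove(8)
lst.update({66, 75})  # {3, 4, 51, 66, 75, 92}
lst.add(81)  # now {3, 4, 51, 66, 75, 81, 92}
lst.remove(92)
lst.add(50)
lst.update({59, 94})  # {3, 4, 50, 51, 59, 66, 75, 81, 94}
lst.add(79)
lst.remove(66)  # {3, 4, 50, 51, 59, 75, 79, 81, 94}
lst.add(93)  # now {3, 4, 50, 51, 59, 75, 79, 81, 93, 94}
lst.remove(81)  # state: {3, 4, 50, 51, 59, 75, 79, 93, 94}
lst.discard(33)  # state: {3, 4, 50, 51, 59, 75, 79, 93, 94}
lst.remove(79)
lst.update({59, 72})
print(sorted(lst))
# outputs [3, 4, 50, 51, 59, 72, 75, 93, 94]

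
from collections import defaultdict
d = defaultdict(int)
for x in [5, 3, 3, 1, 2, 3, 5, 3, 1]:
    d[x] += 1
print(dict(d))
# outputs {5: 2, 3: 4, 1: 2, 2: 1}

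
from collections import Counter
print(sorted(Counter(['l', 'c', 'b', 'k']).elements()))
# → ['b', 'c', 'k', 'l']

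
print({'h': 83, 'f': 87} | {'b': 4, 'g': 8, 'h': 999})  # {'h': 999, 'f': 87, 'b': 4, 'g': 8}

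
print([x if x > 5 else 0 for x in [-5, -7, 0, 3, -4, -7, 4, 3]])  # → [0, 0, 0, 0, 0, 0, 0, 0]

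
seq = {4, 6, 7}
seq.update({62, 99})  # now {4, 6, 7, 62, 99}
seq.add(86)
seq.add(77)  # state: {4, 6, 7, 62, 77, 86, 99}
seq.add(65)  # {4, 6, 7, 62, 65, 77, 86, 99}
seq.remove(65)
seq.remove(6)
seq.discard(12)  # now {4, 7, 62, 77, 86, 99}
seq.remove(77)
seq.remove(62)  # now {4, 7, 86, 99}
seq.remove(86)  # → {4, 7, 99}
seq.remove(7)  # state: {4, 99}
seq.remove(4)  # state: {99}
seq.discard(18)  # {99}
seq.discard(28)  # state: {99}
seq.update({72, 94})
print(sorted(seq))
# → [72, 94, 99]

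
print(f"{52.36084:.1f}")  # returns 52.4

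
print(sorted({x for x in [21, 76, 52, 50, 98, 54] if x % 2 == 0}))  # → [50, 52, 54, 76, 98]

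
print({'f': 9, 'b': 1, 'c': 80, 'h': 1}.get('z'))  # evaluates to None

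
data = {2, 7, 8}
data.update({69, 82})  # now {2, 7, 8, 69, 82}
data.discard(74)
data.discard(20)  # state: {2, 7, 8, 69, 82}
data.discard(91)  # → {2, 7, 8, 69, 82}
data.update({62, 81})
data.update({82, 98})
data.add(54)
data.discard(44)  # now {2, 7, 8, 54, 62, 69, 81, 82, 98}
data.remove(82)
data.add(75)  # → {2, 7, 8, 54, 62, 69, 75, 81, 98}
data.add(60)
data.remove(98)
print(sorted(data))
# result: [2, 7, 8, 54, 60, 62, 69, 75, 81]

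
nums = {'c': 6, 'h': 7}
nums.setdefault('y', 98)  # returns 98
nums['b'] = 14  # {'c': 6, 'h': 7, 'y': 98, 'b': 14}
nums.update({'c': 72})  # {'c': 72, 'h': 7, 'y': 98, 'b': 14}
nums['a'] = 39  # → {'c': 72, 'h': 7, 'y': 98, 'b': 14, 'a': 39}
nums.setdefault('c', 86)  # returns 72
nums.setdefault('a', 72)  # 39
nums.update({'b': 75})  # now {'c': 72, 'h': 7, 'y': 98, 'b': 75, 'a': 39}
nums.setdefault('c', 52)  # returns 72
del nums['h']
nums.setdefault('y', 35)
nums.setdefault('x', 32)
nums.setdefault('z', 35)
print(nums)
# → {'c': 72, 'y': 98, 'b': 75, 'a': 39, 'x': 32, 'z': 35}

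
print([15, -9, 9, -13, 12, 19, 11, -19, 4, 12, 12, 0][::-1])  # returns [0, 12, 12, 4, -19, 11, 19, 12, -13, 9, -9, 15]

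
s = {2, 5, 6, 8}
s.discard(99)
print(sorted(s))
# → [2, 5, 6, 8]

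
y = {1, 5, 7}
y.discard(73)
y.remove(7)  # {1, 5}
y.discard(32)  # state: {1, 5}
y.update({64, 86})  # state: {1, 5, 64, 86}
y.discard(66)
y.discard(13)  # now {1, 5, 64, 86}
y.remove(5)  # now {1, 64, 86}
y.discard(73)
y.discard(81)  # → {1, 64, 86}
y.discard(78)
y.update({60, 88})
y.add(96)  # {1, 60, 64, 86, 88, 96}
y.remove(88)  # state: {1, 60, 64, 86, 96}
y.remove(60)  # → {1, 64, 86, 96}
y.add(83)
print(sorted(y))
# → [1, 64, 83, 86, 96]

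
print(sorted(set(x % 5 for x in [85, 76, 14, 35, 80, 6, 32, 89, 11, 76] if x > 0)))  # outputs [0, 1, 2, 4]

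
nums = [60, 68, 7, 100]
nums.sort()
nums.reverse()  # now [100, 68, 60, 7]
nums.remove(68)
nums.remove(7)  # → [100, 60]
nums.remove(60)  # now [100]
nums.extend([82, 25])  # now [100, 82, 25]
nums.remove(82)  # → [100, 25]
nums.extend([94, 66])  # [100, 25, 94, 66]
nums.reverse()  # [66, 94, 25, 100]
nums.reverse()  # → [100, 25, 94, 66]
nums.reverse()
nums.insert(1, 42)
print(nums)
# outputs [66, 42, 94, 25, 100]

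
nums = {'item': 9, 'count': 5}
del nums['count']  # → {'item': 9}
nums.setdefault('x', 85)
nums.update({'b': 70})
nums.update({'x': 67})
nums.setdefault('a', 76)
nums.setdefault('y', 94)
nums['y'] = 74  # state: {'item': 9, 'x': 67, 'b': 70, 'a': 76, 'y': 74}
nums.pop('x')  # 67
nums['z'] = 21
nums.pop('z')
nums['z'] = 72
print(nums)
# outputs {'item': 9, 'b': 70, 'a': 76, 'y': 74, 'z': 72}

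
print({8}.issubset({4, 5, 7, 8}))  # True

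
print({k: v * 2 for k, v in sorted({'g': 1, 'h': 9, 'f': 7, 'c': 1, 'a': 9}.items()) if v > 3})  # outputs {'a': 18, 'f': 14, 'h': 18}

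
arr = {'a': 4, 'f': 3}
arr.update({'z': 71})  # {'a': 4, 'f': 3, 'z': 71}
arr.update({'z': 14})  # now {'a': 4, 'f': 3, 'z': 14}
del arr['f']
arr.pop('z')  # 14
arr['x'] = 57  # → {'a': 4, 'x': 57}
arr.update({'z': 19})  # {'a': 4, 'x': 57, 'z': 19}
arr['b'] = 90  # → {'a': 4, 'x': 57, 'z': 19, 'b': 90}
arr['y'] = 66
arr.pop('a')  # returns 4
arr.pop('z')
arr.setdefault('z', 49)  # 49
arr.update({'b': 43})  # {'x': 57, 'b': 43, 'y': 66, 'z': 49}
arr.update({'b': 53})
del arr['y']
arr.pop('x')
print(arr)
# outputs {'b': 53, 'z': 49}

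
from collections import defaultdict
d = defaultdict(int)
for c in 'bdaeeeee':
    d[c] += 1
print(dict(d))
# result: {'b': 1, 'd': 1, 'a': 1, 'e': 5}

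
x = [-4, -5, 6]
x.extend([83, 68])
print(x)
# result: [-4, -5, 6, 83, 68]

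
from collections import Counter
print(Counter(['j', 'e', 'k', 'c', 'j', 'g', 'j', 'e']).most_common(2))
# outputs [('j', 3), ('e', 2)]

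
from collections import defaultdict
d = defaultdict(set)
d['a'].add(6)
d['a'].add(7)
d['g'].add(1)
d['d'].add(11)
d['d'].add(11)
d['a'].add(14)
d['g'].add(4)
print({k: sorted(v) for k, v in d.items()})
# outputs {'a': [6, 7, 14], 'g': [1, 4], 'd': [11]}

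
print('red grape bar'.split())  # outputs ['red', 'grape', 'bar']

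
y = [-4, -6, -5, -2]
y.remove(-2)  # [-4, -6, -5]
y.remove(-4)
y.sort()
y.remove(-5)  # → [-6]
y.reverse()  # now [-6]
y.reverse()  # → [-6]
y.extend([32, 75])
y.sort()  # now [-6, 32, 75]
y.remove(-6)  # [32, 75]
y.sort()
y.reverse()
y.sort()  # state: [32, 75]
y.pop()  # 75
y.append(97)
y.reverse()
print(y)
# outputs [97, 32]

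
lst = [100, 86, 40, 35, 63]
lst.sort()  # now [35, 40, 63, 86, 100]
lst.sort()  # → [35, 40, 63, 86, 100]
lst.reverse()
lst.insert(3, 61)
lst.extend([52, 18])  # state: [100, 86, 63, 61, 40, 35, 52, 18]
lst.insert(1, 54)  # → [100, 54, 86, 63, 61, 40, 35, 52, 18]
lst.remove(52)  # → [100, 54, 86, 63, 61, 40, 35, 18]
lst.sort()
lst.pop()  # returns 100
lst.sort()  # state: [18, 35, 40, 54, 61, 63, 86]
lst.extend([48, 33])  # [18, 35, 40, 54, 61, 63, 86, 48, 33]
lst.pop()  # 33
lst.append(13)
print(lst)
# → [18, 35, 40, 54, 61, 63, 86, 48, 13]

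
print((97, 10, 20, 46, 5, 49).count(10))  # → 1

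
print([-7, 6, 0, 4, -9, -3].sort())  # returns None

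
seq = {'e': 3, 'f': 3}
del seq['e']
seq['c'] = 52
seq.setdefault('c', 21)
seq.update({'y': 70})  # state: {'f': 3, 'c': 52, 'y': 70}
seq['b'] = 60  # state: {'f': 3, 'c': 52, 'y': 70, 'b': 60}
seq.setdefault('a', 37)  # 37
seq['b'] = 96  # {'f': 3, 'c': 52, 'y': 70, 'b': 96, 'a': 37}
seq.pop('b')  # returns 96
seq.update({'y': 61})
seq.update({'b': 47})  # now {'f': 3, 'c': 52, 'y': 61, 'a': 37, 'b': 47}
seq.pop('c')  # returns 52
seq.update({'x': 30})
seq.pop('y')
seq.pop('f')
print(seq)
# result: {'a': 37, 'b': 47, 'x': 30}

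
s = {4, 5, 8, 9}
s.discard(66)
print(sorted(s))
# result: [4, 5, 8, 9]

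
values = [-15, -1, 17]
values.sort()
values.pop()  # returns 17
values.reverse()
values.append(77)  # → [-1, -15, 77]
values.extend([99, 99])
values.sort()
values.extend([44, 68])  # [-15, -1, 77, 99, 99, 44, 68]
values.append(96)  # [-15, -1, 77, 99, 99, 44, 68, 96]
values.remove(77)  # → [-15, -1, 99, 99, 44, 68, 96]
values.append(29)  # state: [-15, -1, 99, 99, 44, 68, 96, 29]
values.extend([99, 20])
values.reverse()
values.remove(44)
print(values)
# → [20, 99, 29, 96, 68, 99, 99, -1, -15]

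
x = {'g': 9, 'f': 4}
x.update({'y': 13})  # {'g': 9, 'f': 4, 'y': 13}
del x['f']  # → {'g': 9, 'y': 13}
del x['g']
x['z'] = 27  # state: {'y': 13, 'z': 27}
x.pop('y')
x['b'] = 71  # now {'z': 27, 'b': 71}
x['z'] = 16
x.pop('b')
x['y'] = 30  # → {'z': 16, 'y': 30}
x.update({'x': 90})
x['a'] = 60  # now {'z': 16, 'y': 30, 'x': 90, 'a': 60}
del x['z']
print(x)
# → {'y': 30, 'x': 90, 'a': 60}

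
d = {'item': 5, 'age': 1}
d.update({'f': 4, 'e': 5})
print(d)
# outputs {'item': 5, 'age': 1, 'f': 4, 'e': 5}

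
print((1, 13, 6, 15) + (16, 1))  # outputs (1, 13, 6, 15, 16, 1)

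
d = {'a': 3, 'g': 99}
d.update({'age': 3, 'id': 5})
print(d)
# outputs {'a': 3, 'g': 99, 'age': 3, 'id': 5}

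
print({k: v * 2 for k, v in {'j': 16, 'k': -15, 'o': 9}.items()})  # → {'j': 32, 'k': -30, 'o': 18}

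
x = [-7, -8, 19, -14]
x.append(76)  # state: [-7, -8, 19, -14, 76]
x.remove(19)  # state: [-7, -8, -14, 76]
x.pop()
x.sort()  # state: [-14, -8, -7]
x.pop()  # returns -7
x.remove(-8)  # [-14]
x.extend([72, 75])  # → [-14, 72, 75]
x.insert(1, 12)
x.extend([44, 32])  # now [-14, 12, 72, 75, 44, 32]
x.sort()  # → [-14, 12, 32, 44, 72, 75]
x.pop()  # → 75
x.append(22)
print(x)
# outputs [-14, 12, 32, 44, 72, 22]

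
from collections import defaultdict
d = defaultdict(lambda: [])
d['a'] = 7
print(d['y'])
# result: []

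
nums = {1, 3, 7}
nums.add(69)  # {1, 3, 7, 69}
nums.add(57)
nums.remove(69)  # {1, 3, 7, 57}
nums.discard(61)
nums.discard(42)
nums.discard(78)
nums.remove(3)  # {1, 7, 57}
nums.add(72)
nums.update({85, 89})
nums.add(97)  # {1, 7, 57, 72, 85, 89, 97}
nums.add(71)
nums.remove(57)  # {1, 7, 71, 72, 85, 89, 97}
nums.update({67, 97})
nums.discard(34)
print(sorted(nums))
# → [1, 7, 67, 71, 72, 85, 89, 97]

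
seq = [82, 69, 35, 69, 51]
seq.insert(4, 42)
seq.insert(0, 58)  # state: [58, 82, 69, 35, 69, 42, 51]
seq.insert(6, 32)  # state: [58, 82, 69, 35, 69, 42, 32, 51]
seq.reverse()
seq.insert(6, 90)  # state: [51, 32, 42, 69, 35, 69, 90, 82, 58]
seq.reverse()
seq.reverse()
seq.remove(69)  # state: [51, 32, 42, 35, 69, 90, 82, 58]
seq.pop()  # 58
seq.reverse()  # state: [82, 90, 69, 35, 42, 32, 51]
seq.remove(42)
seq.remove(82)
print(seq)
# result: [90, 69, 35, 32, 51]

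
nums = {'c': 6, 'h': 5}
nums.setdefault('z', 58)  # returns 58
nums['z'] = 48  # {'c': 6, 'h': 5, 'z': 48}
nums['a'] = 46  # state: {'c': 6, 'h': 5, 'z': 48, 'a': 46}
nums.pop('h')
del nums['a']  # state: {'c': 6, 'z': 48}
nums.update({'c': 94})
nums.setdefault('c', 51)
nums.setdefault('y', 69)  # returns 69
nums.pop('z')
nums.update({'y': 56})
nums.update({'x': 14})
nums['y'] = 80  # {'c': 94, 'y': 80, 'x': 14}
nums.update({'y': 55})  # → {'c': 94, 'y': 55, 'x': 14}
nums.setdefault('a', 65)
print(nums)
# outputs {'c': 94, 'y': 55, 'x': 14, 'a': 65}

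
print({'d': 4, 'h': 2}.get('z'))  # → None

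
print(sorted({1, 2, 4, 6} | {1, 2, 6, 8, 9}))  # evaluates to [1, 2, 4, 6, 8, 9]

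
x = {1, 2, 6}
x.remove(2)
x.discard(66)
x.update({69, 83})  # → {1, 6, 69, 83}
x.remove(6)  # {1, 69, 83}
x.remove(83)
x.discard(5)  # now {1, 69}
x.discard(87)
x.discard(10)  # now {1, 69}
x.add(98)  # {1, 69, 98}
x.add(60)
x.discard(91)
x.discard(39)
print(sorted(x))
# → [1, 60, 69, 98]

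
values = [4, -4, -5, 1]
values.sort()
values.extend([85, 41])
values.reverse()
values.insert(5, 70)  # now [41, 85, 4, 1, -4, 70, -5]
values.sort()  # [-5, -4, 1, 4, 41, 70, 85]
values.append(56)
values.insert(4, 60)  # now [-5, -4, 1, 4, 60, 41, 70, 85, 56]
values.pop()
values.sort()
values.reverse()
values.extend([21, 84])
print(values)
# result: [85, 70, 60, 41, 4, 1, -4, -5, 21, 84]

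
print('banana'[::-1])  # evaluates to ananab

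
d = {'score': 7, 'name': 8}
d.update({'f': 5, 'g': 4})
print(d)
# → {'score': 7, 'name': 8, 'f': 5, 'g': 4}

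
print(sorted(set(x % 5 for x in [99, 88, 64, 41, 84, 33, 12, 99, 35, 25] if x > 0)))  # [0, 1, 2, 3, 4]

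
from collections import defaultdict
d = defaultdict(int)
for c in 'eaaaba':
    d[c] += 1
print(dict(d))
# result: {'e': 1, 'a': 4, 'b': 1}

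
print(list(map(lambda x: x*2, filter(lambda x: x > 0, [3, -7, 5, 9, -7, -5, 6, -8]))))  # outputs [6, 10, 18, 12]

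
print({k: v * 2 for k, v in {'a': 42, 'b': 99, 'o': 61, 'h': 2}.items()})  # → {'a': 84, 'b': 198, 'o': 122, 'h': 4}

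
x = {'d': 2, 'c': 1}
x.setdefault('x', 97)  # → 97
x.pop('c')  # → 1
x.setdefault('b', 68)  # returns 68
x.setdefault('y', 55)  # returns 55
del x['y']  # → {'d': 2, 'x': 97, 'b': 68}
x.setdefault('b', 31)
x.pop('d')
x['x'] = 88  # {'x': 88, 'b': 68}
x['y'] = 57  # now {'x': 88, 'b': 68, 'y': 57}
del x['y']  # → {'x': 88, 'b': 68}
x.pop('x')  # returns 88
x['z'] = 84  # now {'b': 68, 'z': 84}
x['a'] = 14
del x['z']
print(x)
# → {'b': 68, 'a': 14}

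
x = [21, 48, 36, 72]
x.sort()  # [21, 36, 48, 72]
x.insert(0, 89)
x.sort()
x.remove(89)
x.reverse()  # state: [72, 48, 36, 21]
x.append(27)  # [72, 48, 36, 21, 27]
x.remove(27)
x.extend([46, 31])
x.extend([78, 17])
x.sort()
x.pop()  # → 78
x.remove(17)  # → [21, 31, 36, 46, 48, 72]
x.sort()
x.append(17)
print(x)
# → [21, 31, 36, 46, 48, 72, 17]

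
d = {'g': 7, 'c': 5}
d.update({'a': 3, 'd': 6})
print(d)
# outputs {'g': 7, 'c': 5, 'a': 3, 'd': 6}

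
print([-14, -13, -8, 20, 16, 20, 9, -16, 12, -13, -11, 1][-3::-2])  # [-13, -16, 20, 20, -13]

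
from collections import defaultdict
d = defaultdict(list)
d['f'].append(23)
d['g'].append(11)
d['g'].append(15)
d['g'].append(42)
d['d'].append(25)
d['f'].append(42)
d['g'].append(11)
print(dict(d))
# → {'f': [23, 42], 'g': [11, 15, 42, 11], 'd': [25]}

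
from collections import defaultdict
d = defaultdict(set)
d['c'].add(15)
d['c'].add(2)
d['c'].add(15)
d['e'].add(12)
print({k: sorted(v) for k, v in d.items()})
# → {'c': [2, 15], 'e': [12]}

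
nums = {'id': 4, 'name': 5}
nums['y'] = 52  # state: {'id': 4, 'name': 5, 'y': 52}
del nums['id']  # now {'name': 5, 'y': 52}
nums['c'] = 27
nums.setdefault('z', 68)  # 68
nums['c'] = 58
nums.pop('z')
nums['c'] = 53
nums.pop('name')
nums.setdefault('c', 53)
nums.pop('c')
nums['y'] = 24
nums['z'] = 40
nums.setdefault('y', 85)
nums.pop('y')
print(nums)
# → {'z': 40}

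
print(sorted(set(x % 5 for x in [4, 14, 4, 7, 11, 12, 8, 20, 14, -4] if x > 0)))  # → [0, 1, 2, 3, 4]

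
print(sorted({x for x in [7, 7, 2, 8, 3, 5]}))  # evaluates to [2, 3, 5, 7, 8]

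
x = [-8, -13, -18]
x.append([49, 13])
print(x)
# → [-8, -13, -18, [49, 13]]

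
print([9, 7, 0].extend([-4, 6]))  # None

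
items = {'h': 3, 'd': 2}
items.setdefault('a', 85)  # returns 85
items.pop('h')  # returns 3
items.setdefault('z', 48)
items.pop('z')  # 48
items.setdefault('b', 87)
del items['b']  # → {'d': 2, 'a': 85}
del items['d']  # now {'a': 85}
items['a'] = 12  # {'a': 12}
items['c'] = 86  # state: {'a': 12, 'c': 86}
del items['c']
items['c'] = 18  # {'a': 12, 'c': 18}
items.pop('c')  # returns 18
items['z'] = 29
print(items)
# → {'a': 12, 'z': 29}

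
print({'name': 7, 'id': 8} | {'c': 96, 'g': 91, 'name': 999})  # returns {'name': 999, 'id': 8, 'c': 96, 'g': 91}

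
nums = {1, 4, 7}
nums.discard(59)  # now {1, 4, 7}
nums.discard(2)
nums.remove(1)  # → {4, 7}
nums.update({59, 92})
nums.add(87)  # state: {4, 7, 59, 87, 92}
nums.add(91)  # {4, 7, 59, 87, 91, 92}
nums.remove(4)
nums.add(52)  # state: {7, 52, 59, 87, 91, 92}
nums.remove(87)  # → {7, 52, 59, 91, 92}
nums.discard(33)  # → {7, 52, 59, 91, 92}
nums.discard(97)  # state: {7, 52, 59, 91, 92}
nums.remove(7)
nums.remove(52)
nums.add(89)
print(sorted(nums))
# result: [59, 89, 91, 92]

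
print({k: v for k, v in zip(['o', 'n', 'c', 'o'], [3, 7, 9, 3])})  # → {'o': 3, 'n': 7, 'c': 9}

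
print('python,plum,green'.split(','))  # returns ['python', 'plum', 'green']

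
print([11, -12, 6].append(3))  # None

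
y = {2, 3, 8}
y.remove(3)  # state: {2, 8}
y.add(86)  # {2, 8, 86}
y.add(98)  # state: {2, 8, 86, 98}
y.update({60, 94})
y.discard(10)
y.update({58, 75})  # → {2, 8, 58, 60, 75, 86, 94, 98}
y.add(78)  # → {2, 8, 58, 60, 75, 78, 86, 94, 98}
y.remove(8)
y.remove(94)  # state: {2, 58, 60, 75, 78, 86, 98}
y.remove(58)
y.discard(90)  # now {2, 60, 75, 78, 86, 98}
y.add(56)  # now {2, 56, 60, 75, 78, 86, 98}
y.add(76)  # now {2, 56, 60, 75, 76, 78, 86, 98}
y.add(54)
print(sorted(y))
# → [2, 54, 56, 60, 75, 76, 78, 86, 98]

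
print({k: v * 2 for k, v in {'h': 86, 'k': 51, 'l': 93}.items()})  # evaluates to {'h': 172, 'k': 102, 'l': 186}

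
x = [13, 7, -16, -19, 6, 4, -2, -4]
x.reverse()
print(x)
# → [-4, -2, 4, 6, -19, -16, 7, 13]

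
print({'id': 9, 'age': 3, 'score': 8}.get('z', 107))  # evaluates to 107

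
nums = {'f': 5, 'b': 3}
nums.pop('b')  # 3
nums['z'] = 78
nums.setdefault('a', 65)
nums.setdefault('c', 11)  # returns 11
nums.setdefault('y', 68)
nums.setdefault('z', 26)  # 78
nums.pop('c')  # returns 11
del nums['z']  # {'f': 5, 'a': 65, 'y': 68}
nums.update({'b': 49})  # {'f': 5, 'a': 65, 'y': 68, 'b': 49}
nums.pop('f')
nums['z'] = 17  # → {'a': 65, 'y': 68, 'b': 49, 'z': 17}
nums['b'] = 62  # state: {'a': 65, 'y': 68, 'b': 62, 'z': 17}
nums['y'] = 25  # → {'a': 65, 'y': 25, 'b': 62, 'z': 17}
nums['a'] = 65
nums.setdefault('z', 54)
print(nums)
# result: {'a': 65, 'y': 25, 'b': 62, 'z': 17}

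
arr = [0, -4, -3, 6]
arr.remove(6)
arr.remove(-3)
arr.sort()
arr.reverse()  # [0, -4]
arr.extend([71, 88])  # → [0, -4, 71, 88]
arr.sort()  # [-4, 0, 71, 88]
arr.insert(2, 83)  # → [-4, 0, 83, 71, 88]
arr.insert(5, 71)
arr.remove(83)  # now [-4, 0, 71, 88, 71]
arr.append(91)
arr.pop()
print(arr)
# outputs [-4, 0, 71, 88, 71]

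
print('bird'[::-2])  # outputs di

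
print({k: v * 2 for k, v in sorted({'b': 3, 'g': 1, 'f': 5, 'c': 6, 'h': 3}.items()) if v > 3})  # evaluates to {'c': 12, 'f': 10}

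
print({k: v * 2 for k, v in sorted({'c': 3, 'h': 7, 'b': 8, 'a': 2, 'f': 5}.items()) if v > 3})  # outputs {'b': 16, 'f': 10, 'h': 14}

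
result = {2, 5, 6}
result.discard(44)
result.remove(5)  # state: {2, 6}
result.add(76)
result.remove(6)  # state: {2, 76}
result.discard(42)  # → {2, 76}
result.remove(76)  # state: {2}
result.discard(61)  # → {2}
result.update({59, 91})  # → {2, 59, 91}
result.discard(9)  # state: {2, 59, 91}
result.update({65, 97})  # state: {2, 59, 65, 91, 97}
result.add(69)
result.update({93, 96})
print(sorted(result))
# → [2, 59, 65, 69, 91, 93, 96, 97]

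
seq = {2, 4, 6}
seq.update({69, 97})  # {2, 4, 6, 69, 97}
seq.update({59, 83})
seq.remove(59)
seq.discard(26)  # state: {2, 4, 6, 69, 83, 97}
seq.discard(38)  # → {2, 4, 6, 69, 83, 97}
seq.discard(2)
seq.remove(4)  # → {6, 69, 83, 97}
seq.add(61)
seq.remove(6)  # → {61, 69, 83, 97}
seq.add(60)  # {60, 61, 69, 83, 97}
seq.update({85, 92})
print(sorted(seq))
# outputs [60, 61, 69, 83, 85, 92, 97]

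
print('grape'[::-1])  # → eparg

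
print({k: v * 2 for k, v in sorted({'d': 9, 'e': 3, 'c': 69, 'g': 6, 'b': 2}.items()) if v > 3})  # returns {'c': 138, 'd': 18, 'g': 12}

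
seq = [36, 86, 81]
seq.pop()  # 81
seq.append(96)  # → [36, 86, 96]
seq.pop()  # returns 96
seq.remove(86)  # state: [36]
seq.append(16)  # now [36, 16]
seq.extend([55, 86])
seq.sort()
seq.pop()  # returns 86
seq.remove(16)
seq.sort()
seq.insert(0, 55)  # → [55, 36, 55]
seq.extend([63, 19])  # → [55, 36, 55, 63, 19]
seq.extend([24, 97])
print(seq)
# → [55, 36, 55, 63, 19, 24, 97]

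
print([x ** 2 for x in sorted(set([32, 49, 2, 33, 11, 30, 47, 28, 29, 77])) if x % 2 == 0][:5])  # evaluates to [4, 784, 900, 1024]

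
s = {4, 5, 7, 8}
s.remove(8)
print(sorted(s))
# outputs [4, 5, 7]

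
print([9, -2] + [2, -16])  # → [9, -2, 2, -16]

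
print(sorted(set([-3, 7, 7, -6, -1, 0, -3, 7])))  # [-6, -3, -1, 0, 7]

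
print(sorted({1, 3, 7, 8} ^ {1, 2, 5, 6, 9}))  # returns [2, 3, 5, 6, 7, 8, 9]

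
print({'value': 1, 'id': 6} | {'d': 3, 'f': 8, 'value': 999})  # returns {'value': 999, 'id': 6, 'd': 3, 'f': 8}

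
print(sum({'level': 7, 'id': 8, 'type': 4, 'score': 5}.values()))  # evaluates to 24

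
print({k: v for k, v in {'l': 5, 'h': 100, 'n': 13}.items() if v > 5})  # {'h': 100, 'n': 13}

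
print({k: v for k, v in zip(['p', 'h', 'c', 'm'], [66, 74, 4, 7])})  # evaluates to {'p': 66, 'h': 74, 'c': 4, 'm': 7}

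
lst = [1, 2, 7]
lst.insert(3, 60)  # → [1, 2, 7, 60]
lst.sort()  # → [1, 2, 7, 60]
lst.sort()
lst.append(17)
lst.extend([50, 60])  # [1, 2, 7, 60, 17, 50, 60]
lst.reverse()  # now [60, 50, 17, 60, 7, 2, 1]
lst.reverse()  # [1, 2, 7, 60, 17, 50, 60]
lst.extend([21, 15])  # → [1, 2, 7, 60, 17, 50, 60, 21, 15]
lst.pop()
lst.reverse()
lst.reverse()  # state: [1, 2, 7, 60, 17, 50, 60, 21]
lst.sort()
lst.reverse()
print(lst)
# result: [60, 60, 50, 21, 17, 7, 2, 1]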